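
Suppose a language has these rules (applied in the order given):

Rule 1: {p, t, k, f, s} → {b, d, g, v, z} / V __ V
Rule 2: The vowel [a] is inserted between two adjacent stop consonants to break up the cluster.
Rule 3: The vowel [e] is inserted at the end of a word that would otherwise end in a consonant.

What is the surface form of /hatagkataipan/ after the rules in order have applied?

hadagakadaibane

Rule 1 (intervocalic voicing): /t/ is a voiceless obstruent between vowels /a/ and /a/, so it voices to [d]. /t/ is a voiceless obstruent between vowels /a/ and /a/, so it voices to [d]. /p/ is a voiceless obstruent between vowels /i/ and /a/, so it voices to [b]. /hatagkataipan/ → hadagkadaiban.
Rule 2 (stop-cluster a-epenthesis): /g/ and /k/ form a stop–stop cluster, so [a] is inserted between them. /hadagkadaiban/ → hadagakadaiban.
Rule 3 (final e-epenthesis): the form ends in the consonant /n/, so [e] is inserted word-finally. /hadagakadaiban/ → hadagakadaibane.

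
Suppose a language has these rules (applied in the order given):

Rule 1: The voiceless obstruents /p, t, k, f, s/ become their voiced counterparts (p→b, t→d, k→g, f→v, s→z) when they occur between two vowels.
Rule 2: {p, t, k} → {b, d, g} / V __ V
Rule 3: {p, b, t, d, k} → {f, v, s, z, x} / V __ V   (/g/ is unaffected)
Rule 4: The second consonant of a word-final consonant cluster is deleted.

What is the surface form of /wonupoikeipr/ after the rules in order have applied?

Rule 1 (intervocalic voicing): /p/ is a voiceless obstruent between vowels /u/ and /o/, so it voices to [b]. /k/ is a voiceless obstruent between vowels /i/ and /e/, so it voices to [g]. /wonupoikeipr/ → wonuboigeipr.
Rule 2 (intervocalic voicing): no segment meets the environment; /wonuboigeipr/ is unchanged.
Rule 3 (intervocalic spirantization): /b/ is a stop between vowels /u/ and /o/, so it spirantizes to the fricative [v]. /wonuboigeipr/ → wonuvoigeipr.
Rule 4 (final cluster simplification): /r/ is the second consonant of a word-final cluster /pr/, so it deletes. /wonuvoigeipr/ → wonuvoigeip.

wonuvoigeip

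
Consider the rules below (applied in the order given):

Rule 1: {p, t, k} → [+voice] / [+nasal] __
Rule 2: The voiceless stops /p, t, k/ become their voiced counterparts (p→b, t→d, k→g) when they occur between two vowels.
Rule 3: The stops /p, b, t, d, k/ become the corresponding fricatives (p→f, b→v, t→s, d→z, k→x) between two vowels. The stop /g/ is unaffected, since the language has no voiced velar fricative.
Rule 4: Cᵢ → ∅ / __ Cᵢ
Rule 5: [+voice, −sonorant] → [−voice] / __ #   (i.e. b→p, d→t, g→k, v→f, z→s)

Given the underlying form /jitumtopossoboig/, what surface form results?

jizumdovosovoik

Rule 1 (post-nasal voicing): /t/ is a voiceless stop immediately after the nasal /m/, so it voices to [d]. /jitumtopossoboig/ → jitumdopossoboig.
Rule 2 (intervocalic voicing): /t/ is a voiceless stop between vowels /i/ and /u/, so it voices to [d]. /p/ is a voiceless stop between vowels /o/ and /o/, so it voices to [b]. /jitumdopossoboig/ → jidumdobossoboig.
Rule 3 (intervocalic spirantization): /d/ is a stop between vowels /i/ and /u/, so it spirantizes to the fricative [z]. /b/ is a stop between vowels /o/ and /o/, so it spirantizes to the fricative [v]. /b/ is a stop between vowels /o/ and /o/, so it spirantizes to the fricative [v]. /jidumdobossoboig/ → jizumdovossovoig.
Rule 4 (degemination): /ss/ is a geminate; the first /s/ deletes. /jizumdovossovoig/ → jizumdovosovoig.
Rule 5 (final devoicing): /g/ is a voiced obstruent in word-final position, so it devoices to [k]. /jizumdovosovoig/ → jizumdovosovoik.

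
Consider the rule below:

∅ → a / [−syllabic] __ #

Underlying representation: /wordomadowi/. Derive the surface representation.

No segment of /wordomadowi/ meets the structural description of the rule, so the form surfaces unchanged.

wordomadowi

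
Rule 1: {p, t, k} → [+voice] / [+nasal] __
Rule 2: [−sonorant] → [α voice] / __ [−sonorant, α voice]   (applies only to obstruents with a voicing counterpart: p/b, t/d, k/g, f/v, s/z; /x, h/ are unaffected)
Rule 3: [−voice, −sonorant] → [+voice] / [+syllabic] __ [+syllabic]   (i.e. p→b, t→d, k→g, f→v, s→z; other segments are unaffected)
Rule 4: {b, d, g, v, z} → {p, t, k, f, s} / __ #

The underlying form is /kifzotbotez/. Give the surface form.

kivzodbodes

Rule 1 (post-nasal voicing): no segment meets the environment; /kifzotbotez/ is unchanged.
Rule 2 (regressive voicing assimilation): /f/ precedes the voiced obstruent /z/, so it voices to [v] by assimilation. /t/ precedes the voiced obstruent /b/, so it voices to [d] by assimilation. /kifzotbotez/ → kivzodbotez.
Rule 3 (intervocalic voicing): /t/ is a voiceless obstruent between vowels /o/ and /e/, so it voices to [d]. /kivzodbotez/ → kivzodbodez.
Rule 4 (final devoicing): /z/ is a voiced obstruent in word-final position, so it devoices to [s]. /kivzodbodez/ → kivzodbodes.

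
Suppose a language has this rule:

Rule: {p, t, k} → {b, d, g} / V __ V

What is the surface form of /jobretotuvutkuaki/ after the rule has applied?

/t/ is a voiceless stop between vowels /e/ and /o/, so it voices to [d].
/t/ is a voiceless stop between vowels /o/ and /u/, so it voices to [d].
/k/ is a voiceless stop between vowels /a/ and /i/, so it voices to [g].
The other instances of /t/, /k/ do not occur in the required environment and remain unchanged.
Surface form: [jobredoduvutkuagi].

jobredoduvutkuagi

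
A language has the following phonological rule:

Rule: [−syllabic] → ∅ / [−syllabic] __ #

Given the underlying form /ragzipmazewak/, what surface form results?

No segment of /ragzipmazewak/ meets the structural description of the rule, so the form surfaces unchanged.

ragzipmazewak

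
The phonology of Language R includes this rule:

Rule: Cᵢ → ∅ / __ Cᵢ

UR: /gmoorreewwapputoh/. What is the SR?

/rr/ is a geminate; the first /r/ deletes.
/ww/ is a geminate; the first /w/ deletes.
/pp/ is a geminate; the first /p/ deletes.
The other instances of /g/, /m/, /r/, /w/, /p/, /t/, /h/ do not occur in the required environment and remain unchanged.
Surface form: [gmooreewaputoh].

gmooreewaputoh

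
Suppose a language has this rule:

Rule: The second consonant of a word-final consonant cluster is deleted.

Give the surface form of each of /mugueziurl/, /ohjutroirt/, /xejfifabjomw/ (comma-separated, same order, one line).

mugueziur, ohjutroir, xejfifabjom

/mugueziurl/: /l/ is the second consonant of a word-final cluster /rl/, so it deletes. → [mugueziur].
/ohjutroirt/: /t/ is the second consonant of a word-final cluster /rt/, so it deletes. → [ohjutroir].
/xejfifabjomw/: /w/ is the second consonant of a word-final cluster /mw/, so it deletes. → [xejfifabjom].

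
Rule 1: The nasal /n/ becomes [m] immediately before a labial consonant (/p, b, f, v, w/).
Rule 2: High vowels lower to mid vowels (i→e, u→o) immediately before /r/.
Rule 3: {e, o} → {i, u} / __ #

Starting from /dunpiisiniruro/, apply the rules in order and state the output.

Rule 1 (nasal place assimilation): /n/ precedes the labial consonant /p/, so it assimilates in place to [m]. /dunpiisiniruro/ → dumpiisiniruro.
Rule 2 (pre-rhotic lowering): /i/ is a high vowel immediately before /r/, so it lowers to [e]. /u/ is a high vowel immediately before /r/, so it lowers to [o]. /dumpiisiniruro/ → dumpiisineroro.
Rule 3 (final vowel raising): /o/ is a mid vowel in word-final position, so it raises to [u]. /dumpiisineroro/ → dumpiisineroru.

dumpiisineroru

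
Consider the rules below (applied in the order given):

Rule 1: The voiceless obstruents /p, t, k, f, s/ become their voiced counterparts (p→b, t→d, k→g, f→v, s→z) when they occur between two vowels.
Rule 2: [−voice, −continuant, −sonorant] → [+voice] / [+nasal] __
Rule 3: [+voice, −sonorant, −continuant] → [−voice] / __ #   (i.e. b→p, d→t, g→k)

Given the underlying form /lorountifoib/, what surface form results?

loroundivoip

Rule 1 (intervocalic voicing): /f/ is a voiceless obstruent between vowels /i/ and /o/, so it voices to [v]. /lorountifoib/ → lorountivoib.
Rule 2 (post-nasal voicing): /t/ is a voiceless stop immediately after the nasal /n/, so it voices to [d]. /lorountivoib/ → loroundivoib.
Rule 3 (final devoicing): /b/ is a voiced stop in word-final position, so it devoices to [p]. /loroundivoib/ → loroundivoip.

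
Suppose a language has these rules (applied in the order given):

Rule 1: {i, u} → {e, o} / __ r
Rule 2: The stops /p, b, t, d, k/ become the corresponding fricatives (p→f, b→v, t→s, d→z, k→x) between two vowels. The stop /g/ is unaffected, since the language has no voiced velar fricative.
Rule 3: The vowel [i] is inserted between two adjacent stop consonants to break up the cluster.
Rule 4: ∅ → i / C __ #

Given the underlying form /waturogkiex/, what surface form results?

Rule 1 (pre-rhotic lowering): /u/ is a high vowel immediately before /r/, so it lowers to [o]. /waturogkiex/ → watorogkiex.
Rule 2 (intervocalic spirantization): /t/ is a stop between vowels /a/ and /o/, so it spirantizes to the fricative [s]. /watorogkiex/ → wasorogkiex.
Rule 3 (stop-cluster i-epenthesis): /g/ and /k/ form a stop–stop cluster, so [i] is inserted between them. /wasorogkiex/ → wasorogikiex.
Rule 4 (final i-epenthesis): the form ends in the consonant /x/, so [i] is inserted word-finally. /wasorogikiex/ → wasorogikiexi.

wasorogikiexi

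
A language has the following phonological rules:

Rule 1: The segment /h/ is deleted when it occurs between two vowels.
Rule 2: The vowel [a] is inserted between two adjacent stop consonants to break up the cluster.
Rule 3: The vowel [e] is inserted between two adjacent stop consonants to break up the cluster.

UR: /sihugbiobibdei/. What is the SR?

Rule 1 (intervocalic h-deletion): /h/ occurs between vowels /i/ and /u/, so it deletes. /sihugbiobibdei/ → siugbiobibdei.
Rule 2 (stop-cluster a-epenthesis): /g/ and /b/ form a stop–stop cluster, so [a] is inserted between them. /b/ and /d/ form a stop–stop cluster, so [a] is inserted between them. /siugbiobibdei/ → siugabiobibadei.
Rule 3 (stop-cluster e-epenthesis): no segment meets the environment; /siugabiobibadei/ is unchanged.

siugabiobibadei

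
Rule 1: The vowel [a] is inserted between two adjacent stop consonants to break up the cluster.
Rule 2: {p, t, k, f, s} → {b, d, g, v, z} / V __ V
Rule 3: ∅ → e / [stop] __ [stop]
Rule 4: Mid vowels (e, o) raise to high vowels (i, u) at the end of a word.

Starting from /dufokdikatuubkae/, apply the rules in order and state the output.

duvogadigaduubagai

Rule 1 (stop-cluster a-epenthesis): /k/ and /d/ form a stop–stop cluster, so [a] is inserted between them. /b/ and /k/ form a stop–stop cluster, so [a] is inserted between them. /dufokdikatuubkae/ → dufokadikatuubakae.
Rule 2 (intervocalic voicing): /f/ is a voiceless obstruent between vowels /u/ and /o/, so it voices to [v]. /k/ is a voiceless obstruent between vowels /o/ and /a/, so it voices to [g]. /k/ is a voiceless obstruent between vowels /i/ and /a/, so it voices to [g]. /t/ is a voiceless obstruent between vowels /a/ and /u/, so it voices to [d]. /k/ is a voiceless obstruent between vowels /a/ and /a/, so it voices to [g]. /dufokadikatuubakae/ → duvogadigaduubagae.
Rule 3 (stop-cluster e-epenthesis): no segment meets the environment; /duvogadigaduubagae/ is unchanged.
Rule 4 (final vowel raising): /e/ is a mid vowel in word-final position, so it raises to [i]. /duvogadigaduubagae/ → duvogadigaduubagai.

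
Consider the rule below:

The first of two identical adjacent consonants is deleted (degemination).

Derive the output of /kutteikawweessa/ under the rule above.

/tt/ is a geminate; the first /t/ deletes.
/ww/ is a geminate; the first /w/ deletes.
/ss/ is a geminate; the first /s/ deletes.
Surface form: [kuteikaweesa].

kuteikaweesa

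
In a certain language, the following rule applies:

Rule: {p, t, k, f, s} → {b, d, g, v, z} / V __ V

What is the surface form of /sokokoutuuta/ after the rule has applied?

Scanning /sokokoutuuta/: /s/ at position 1 is not in the conditioning environment; /k/ is a voiceless obstruent between vowels /o/ and /o/, so it voices to [g]; /k/ is a voiceless obstruent between vowels /o/ and /o/, so it voices to [g]; /t/ is a voiceless obstruent between vowels /u/ and /u/, so it voices to [d]; /t/ is a voiceless obstruent between vowels /u/ and /a/, so it voices to [d].
Result: [sogogouduuda].

sogogouduuda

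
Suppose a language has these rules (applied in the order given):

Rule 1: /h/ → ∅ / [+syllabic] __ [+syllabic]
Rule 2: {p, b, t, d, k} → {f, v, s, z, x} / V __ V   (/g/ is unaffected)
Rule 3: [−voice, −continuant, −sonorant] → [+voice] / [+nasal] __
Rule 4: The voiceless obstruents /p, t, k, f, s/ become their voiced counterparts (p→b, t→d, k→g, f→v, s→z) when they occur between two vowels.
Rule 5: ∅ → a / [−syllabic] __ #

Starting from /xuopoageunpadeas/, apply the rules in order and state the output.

xuovoageunbazeasa

Rule 1 (intervocalic h-deletion): no segment meets the environment; /xuopoageunpadeas/ is unchanged.
Rule 2 (intervocalic spirantization): /p/ is a stop between vowels /o/ and /o/, so it spirantizes to the fricative [f]. /d/ is a stop between vowels /a/ and /e/, so it spirantizes to the fricative [z]. /xuopoageunpadeas/ → xuofoageunpazeas.
Rule 3 (post-nasal voicing): /p/ is a voiceless stop immediately after the nasal /n/, so it voices to [b]. /xuofoageunpazeas/ → xuofoageunbazeas.
Rule 4 (intervocalic voicing): /f/ is a voiceless obstruent between vowels /o/ and /o/, so it voices to [v]. /xuofoageunbazeas/ → xuovoageunbazeas.
Rule 5 (final a-epenthesis): the form ends in the consonant /s/, so [a] is inserted word-finally. /xuovoageunbazeas/ → xuovoageunbazeasa.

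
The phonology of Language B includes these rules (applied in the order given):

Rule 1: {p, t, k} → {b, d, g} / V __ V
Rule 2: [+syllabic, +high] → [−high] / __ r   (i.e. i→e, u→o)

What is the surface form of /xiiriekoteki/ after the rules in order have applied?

xieriegodegi

Rule 1 (intervocalic voicing): /k/ is a voiceless stop between vowels /e/ and /o/, so it voices to [g]. /t/ is a voiceless stop between vowels /o/ and /e/, so it voices to [d]. /k/ is a voiceless stop between vowels /e/ and /i/, so it voices to [g]. /xiiriekoteki/ → xiiriegodegi.
Rule 2 (pre-rhotic lowering): /i/ is a high vowel immediately before /r/, so it lowers to [e]. /xiiriegodegi/ → xieriegodegi.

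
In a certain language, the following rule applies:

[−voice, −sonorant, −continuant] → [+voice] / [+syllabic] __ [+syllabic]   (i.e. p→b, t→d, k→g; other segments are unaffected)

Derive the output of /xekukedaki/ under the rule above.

/k/ is a voiceless stop between vowels /e/ and /u/, so it voices to [g].
/k/ is a voiceless stop between vowels /u/ and /e/, so it voices to [g].
/k/ is a voiceless stop between vowels /a/ and /i/, so it voices to [g].
Surface form: [xegugedagi].

xegugedagi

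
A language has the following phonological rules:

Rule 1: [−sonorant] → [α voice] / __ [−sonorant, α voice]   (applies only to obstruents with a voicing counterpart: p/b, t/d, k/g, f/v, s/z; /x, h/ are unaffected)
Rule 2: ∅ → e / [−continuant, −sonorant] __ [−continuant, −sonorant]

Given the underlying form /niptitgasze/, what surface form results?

Rule 1 (regressive voicing assimilation): /t/ precedes the voiced obstruent /g/, so it voices to [d] by assimilation. /s/ precedes the voiced obstruent /z/, so it voices to [z] by assimilation. /niptitgasze/ → niptidgazze.
Rule 2 (stop-cluster e-epenthesis): /p/ and /t/ form a stop–stop cluster, so [e] is inserted between them. /d/ and /g/ form a stop–stop cluster, so [e] is inserted between them. /niptidgazze/ → nipetidegazze.

nipetidegazze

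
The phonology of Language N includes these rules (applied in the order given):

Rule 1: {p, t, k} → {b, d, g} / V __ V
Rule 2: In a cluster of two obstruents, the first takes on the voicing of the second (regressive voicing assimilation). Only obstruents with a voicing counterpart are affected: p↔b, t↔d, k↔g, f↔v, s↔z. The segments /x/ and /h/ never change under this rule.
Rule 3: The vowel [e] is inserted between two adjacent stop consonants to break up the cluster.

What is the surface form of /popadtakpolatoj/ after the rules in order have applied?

pobatetakepoladoj

Rule 1 (intervocalic voicing): /p/ is a voiceless stop between vowels /o/ and /a/, so it voices to [b]. /t/ is a voiceless stop between vowels /a/ and /o/, so it voices to [d]. /popadtakpolatoj/ → pobadtakpoladoj.
Rule 2 (regressive voicing assimilation): /d/ precedes the voiceless obstruent /t/, so it devoices to [t] by assimilation. /pobadtakpoladoj/ → pobattakpoladoj.
Rule 3 (stop-cluster e-epenthesis): /t/ and /t/ form a stop–stop cluster, so [e] is inserted between them. /k/ and /p/ form a stop–stop cluster, so [e] is inserted between them. /pobattakpoladoj/ → pobatetakepoladoj.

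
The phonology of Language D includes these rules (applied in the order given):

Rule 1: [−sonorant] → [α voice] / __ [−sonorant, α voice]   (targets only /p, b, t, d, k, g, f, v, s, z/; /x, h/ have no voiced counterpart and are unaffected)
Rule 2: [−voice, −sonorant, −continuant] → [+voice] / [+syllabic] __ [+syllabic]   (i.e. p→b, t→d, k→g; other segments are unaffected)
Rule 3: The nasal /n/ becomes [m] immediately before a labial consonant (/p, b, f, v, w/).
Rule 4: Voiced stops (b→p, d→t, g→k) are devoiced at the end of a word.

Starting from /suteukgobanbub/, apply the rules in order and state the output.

sudeuggobambup

Rule 1 (regressive voicing assimilation): /k/ precedes the voiced obstruent /g/, so it voices to [g] by assimilation. /suteukgobanbub/ → suteuggobanbub.
Rule 2 (intervocalic voicing): /t/ is a voiceless stop between vowels /u/ and /e/, so it voices to [d]. /suteuggobanbub/ → sudeuggobanbub.
Rule 3 (nasal place assimilation): /n/ precedes the labial consonant /b/, so it assimilates in place to [m]. /sudeuggobanbub/ → sudeuggobambub.
Rule 4 (final devoicing): /b/ is a voiced stop in word-final position, so it devoices to [p]. /sudeuggobambub/ → sudeuggobambup.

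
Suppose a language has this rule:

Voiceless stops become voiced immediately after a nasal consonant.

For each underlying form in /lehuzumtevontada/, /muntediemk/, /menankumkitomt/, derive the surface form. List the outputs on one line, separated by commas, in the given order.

lehuzumdevondada, mundediemg, menangumgitomd

/lehuzumtevontada/: /t/ is a voiceless stop immediately after the nasal /m/, so it voices to [d]. /t/ is a voiceless stop immediately after the nasal /n/, so it voices to [d]. → [lehuzumdevondada].
/muntediemk/: /t/ is a voiceless stop immediately after the nasal /n/, so it voices to [d]. /k/ is a voiceless stop immediately after the nasal /m/, so it voices to [g]. → [mundediemg].
/menankumkitomt/: /k/ is a voiceless stop immediately after the nasal /n/, so it voices to [g]. /k/ is a voiceless stop immediately after the nasal /m/, so it voices to [g]. /t/ is a voiceless stop immediately after the nasal /m/, so it voices to [d]. → [menangumgitomd].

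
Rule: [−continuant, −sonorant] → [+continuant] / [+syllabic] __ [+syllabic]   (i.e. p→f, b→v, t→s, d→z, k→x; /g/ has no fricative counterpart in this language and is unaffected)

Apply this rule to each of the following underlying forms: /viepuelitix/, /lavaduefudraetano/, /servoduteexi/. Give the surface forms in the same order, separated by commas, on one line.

/viepuelitix/: /p/ is a stop between vowels /e/ and /u/, so it spirantizes to the fricative [f]. /t/ is a stop between vowels /i/ and /i/, so it spirantizes to the fricative [s]. → [viefuelisix].
/lavaduefudraetano/: /d/ is a stop between vowels /a/ and /u/, so it spirantizes to the fricative [z]. /t/ is a stop between vowels /e/ and /a/, so it spirantizes to the fricative [s]. → [lavazuefudraesano].
/servoduteexi/: /d/ is a stop between vowels /o/ and /u/, so it spirantizes to the fricative [z]. /t/ is a stop between vowels /u/ and /e/, so it spirantizes to the fricative [s]. → [servozuseexi].

viefuelisix, lavazuefudraesano, servozuseexi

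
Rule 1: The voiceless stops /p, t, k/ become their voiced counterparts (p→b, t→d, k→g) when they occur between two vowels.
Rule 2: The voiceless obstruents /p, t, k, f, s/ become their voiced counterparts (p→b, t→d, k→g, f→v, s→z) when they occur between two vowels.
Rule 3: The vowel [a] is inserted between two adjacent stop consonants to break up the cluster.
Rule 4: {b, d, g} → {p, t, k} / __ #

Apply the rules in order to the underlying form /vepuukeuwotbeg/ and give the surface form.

vebuugeuwotabek

Rule 1 (intervocalic voicing): /p/ is a voiceless stop between vowels /e/ and /u/, so it voices to [b]. /k/ is a voiceless stop between vowels /u/ and /e/, so it voices to [g]. /vepuukeuwotbeg/ → vebuugeuwotbeg.
Rule 2 (intervocalic voicing): no segment meets the environment; /vebuugeuwotbeg/ is unchanged.
Rule 3 (stop-cluster a-epenthesis): /t/ and /b/ form a stop–stop cluster, so [a] is inserted between them. /vebuugeuwotbeg/ → vebuugeuwotabeg.
Rule 4 (final devoicing): /g/ is a voiced stop in word-final position, so it devoices to [k]. /vebuugeuwotabeg/ → vebuugeuwotabek.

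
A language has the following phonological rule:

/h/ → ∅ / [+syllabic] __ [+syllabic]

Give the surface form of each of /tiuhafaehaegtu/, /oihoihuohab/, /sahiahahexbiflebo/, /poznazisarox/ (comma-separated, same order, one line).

tiuafaeaegtu, oioiuoab, saiaaexbiflebo, poznazisarox

/tiuhafaehaegtu/: /h/ occurs between vowels /u/ and /a/, so it deletes. /h/ occurs between vowels /e/ and /a/, so it deletes. → [tiuafaeaegtu].
/oihoihuohab/: /h/ occurs between vowels /i/ and /o/, so it deletes. /h/ occurs between vowels /i/ and /u/, so it deletes. /h/ occurs between vowels /o/ and /a/, so it deletes. → [oioiuoab].
/sahiahahexbiflebo/: /h/ occurs between vowels /a/ and /i/, so it deletes. /h/ occurs between vowels /a/ and /a/, so it deletes. /h/ occurs between vowels /a/ and /e/, so it deletes. → [saiaaexbiflebo].
/poznazisarox/: the rule's environment is not met; surfaces unchanged as [poznazisarox].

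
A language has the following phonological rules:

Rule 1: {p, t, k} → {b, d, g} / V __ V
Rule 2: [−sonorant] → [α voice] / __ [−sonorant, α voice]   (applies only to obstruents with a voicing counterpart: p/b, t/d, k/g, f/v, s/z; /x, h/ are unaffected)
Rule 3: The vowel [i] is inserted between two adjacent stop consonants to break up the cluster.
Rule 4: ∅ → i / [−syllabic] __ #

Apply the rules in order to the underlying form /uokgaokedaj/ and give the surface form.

Rule 1 (intervocalic voicing): /k/ is a voiceless stop between vowels /o/ and /e/, so it voices to [g]. /uokgaokedaj/ → uokgaogedaj.
Rule 2 (regressive voicing assimilation): /k/ precedes the voiced obstruent /g/, so it voices to [g] by assimilation. /uokgaogedaj/ → uoggaogedaj.
Rule 3 (stop-cluster i-epenthesis): /g/ and /g/ form a stop–stop cluster, so [i] is inserted between them. /uoggaogedaj/ → uogigaogedaj.
Rule 4 (final i-epenthesis): the form ends in the consonant /j/, so [i] is inserted word-finally. /uogigaogedaj/ → uogigaogedaji.

uogigaogedaji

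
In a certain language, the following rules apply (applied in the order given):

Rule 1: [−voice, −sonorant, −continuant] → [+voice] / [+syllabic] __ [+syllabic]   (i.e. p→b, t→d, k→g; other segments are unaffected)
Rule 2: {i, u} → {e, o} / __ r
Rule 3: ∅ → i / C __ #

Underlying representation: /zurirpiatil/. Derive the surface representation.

zorerpiadili

Rule 1 (intervocalic voicing): /t/ is a voiceless stop between vowels /a/ and /i/, so it voices to [d]. /zurirpiatil/ → zurirpiadil.
Rule 2 (pre-rhotic lowering): /u/ is a high vowel immediately before /r/, so it lowers to [o]. /i/ is a high vowel immediately before /r/, so it lowers to [e]. /zurirpiadil/ → zorerpiadil.
Rule 3 (final i-epenthesis): the form ends in the consonant /l/, so [i] is inserted word-finally. /zorerpiadil/ → zorerpiadili.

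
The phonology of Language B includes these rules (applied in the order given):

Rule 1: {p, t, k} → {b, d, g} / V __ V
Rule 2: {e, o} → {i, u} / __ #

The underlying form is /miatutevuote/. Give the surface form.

Rule 1 (intervocalic voicing): /t/ is a voiceless stop between vowels /a/ and /u/, so it voices to [d]. /t/ is a voiceless stop between vowels /u/ and /e/, so it voices to [d]. /t/ is a voiceless stop between vowels /o/ and /e/, so it voices to [d]. /miatutevuote/ → miadudevuode.
Rule 2 (final vowel raising): /e/ is a mid vowel in word-final position, so it raises to [i]. /miadudevuode/ → miadudevuodi.

miadudevuodi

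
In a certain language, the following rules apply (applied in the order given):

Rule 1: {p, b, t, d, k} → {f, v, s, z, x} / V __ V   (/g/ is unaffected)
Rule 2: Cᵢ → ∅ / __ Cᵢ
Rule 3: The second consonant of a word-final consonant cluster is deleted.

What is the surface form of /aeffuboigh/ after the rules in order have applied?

Rule 1 (intervocalic spirantization): /b/ is a stop between vowels /u/ and /o/, so it spirantizes to the fricative [v]. /aeffuboigh/ → aeffuvoigh.
Rule 2 (degemination): /ff/ is a geminate; the first /f/ deletes. /aeffuvoigh/ → aefuvoigh.
Rule 3 (final cluster simplification): /h/ is the second consonant of a word-final cluster /gh/, so it deletes. /aefuvoigh/ → aefuvoig.

aefuvoig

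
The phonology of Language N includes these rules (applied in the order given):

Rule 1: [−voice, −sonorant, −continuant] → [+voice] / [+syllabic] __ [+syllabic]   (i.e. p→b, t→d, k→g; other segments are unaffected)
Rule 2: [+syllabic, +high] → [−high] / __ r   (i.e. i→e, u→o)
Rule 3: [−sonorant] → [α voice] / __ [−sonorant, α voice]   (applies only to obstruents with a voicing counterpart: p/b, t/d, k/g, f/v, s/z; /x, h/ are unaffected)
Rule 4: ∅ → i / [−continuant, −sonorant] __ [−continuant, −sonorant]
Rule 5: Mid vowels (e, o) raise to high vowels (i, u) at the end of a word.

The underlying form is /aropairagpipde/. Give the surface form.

Rule 1 (intervocalic voicing): /p/ is a voiceless stop between vowels /o/ and /a/, so it voices to [b]. /aropairagpipde/ → arobairagpipde.
Rule 2 (pre-rhotic lowering): /i/ is a high vowel immediately before /r/, so it lowers to [e]. /arobairagpipde/ → arobaeragpipde.
Rule 3 (regressive voicing assimilation): /g/ precedes the voiceless obstruent /p/, so it devoices to [k] by assimilation. /p/ precedes the voiced obstruent /d/, so it voices to [b] by assimilation. /arobaeragpipde/ → arobaerakpibde.
Rule 4 (stop-cluster i-epenthesis): /k/ and /p/ form a stop–stop cluster, so [i] is inserted between them. /b/ and /d/ form a stop–stop cluster, so [i] is inserted between them. /arobaerakpibde/ → arobaerakipibide.
Rule 5 (final vowel raising): /e/ is a mid vowel in word-final position, so it raises to [i]. /arobaerakipibide/ → arobaerakipibidi.

arobaerakipibidi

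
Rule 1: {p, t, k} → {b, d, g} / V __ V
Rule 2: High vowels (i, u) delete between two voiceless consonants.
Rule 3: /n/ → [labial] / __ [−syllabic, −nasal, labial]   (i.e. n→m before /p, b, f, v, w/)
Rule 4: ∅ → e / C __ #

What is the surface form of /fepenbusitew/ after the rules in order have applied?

Rule 1 (intervocalic voicing): /p/ is a voiceless stop between vowels /e/ and /e/, so it voices to [b]. /t/ is a voiceless stop between vowels /i/ and /e/, so it voices to [d]. /fepenbusitew/ → febenbusidew.
Rule 2 (high vowel syncope): no segment meets the environment; /febenbusidew/ is unchanged.
Rule 3 (nasal place assimilation): /n/ precedes the labial consonant /b/, so it assimilates in place to [m]. /febenbusidew/ → febembusidew.
Rule 4 (final e-epenthesis): the form ends in the consonant /w/, so [e] is inserted word-finally. /febembusidew/ → febembusidewe.

febembusidewe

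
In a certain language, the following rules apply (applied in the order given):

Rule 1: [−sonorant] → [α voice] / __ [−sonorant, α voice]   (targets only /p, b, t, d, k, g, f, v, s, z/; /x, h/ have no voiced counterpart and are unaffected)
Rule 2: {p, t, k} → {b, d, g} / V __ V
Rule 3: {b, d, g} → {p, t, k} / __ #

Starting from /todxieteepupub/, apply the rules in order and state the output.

totxiedeebubup

Rule 1 (regressive voicing assimilation): /d/ precedes the voiceless obstruent /x/, so it devoices to [t] by assimilation. /todxieteepupub/ → totxieteepupub.
Rule 2 (intervocalic voicing): /t/ is a voiceless stop between vowels /e/ and /e/, so it voices to [d]. /p/ is a voiceless stop between vowels /e/ and /u/, so it voices to [b]. /p/ is a voiceless stop between vowels /u/ and /u/, so it voices to [b]. /totxieteepupub/ → totxiedeebubub.
Rule 3 (final devoicing): /b/ is a voiced stop in word-final position, so it devoices to [p]. /totxiedeebubub/ → totxiedeebubup.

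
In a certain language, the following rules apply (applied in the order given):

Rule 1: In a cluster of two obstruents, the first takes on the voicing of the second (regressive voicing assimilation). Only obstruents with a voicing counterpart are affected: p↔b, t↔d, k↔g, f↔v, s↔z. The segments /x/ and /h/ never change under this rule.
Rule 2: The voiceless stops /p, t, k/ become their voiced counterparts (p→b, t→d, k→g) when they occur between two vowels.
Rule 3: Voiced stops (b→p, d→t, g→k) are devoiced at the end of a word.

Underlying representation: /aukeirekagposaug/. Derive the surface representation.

Rule 1 (regressive voicing assimilation): /g/ precedes the voiceless obstruent /p/, so it devoices to [k] by assimilation. /aukeirekagposaug/ → aukeirekakposaug.
Rule 2 (intervocalic voicing): /k/ is a voiceless stop between vowels /u/ and /e/, so it voices to [g]. /k/ is a voiceless stop between vowels /e/ and /a/, so it voices to [g]. /aukeirekakposaug/ → augeiregakposaug.
Rule 3 (final devoicing): /g/ is a voiced stop in word-final position, so it devoices to [k]. /augeiregakposaug/ → augeiregakposauk.

augeiregakposauk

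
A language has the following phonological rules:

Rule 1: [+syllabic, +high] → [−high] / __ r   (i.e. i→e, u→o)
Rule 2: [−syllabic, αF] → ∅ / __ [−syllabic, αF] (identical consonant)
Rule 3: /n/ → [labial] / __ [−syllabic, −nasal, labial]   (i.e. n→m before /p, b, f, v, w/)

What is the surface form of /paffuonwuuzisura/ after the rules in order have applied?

pafuomwuuzisora

Rule 1 (pre-rhotic lowering): /u/ is a high vowel immediately before /r/, so it lowers to [o]. /paffuonwuuzisura/ → paffuonwuuzisora.
Rule 2 (degemination): /ff/ is a geminate; the first /f/ deletes. /paffuonwuuzisora/ → pafuonwuuzisora.
Rule 3 (nasal place assimilation): /n/ precedes the labial consonant /w/, so it assimilates in place to [m]. /pafuonwuuzisora/ → pafuomwuuzisora.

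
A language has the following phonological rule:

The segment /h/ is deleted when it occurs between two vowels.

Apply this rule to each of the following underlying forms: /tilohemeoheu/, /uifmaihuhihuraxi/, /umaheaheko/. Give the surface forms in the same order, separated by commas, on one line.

tiloemeoeu, uifmaiuiuraxi, umaeaeko

/tilohemeoheu/: /h/ occurs between vowels /o/ and /e/, so it deletes. /h/ occurs between vowels /o/ and /e/, so it deletes. → [tiloemeoeu].
/uifmaihuhihuraxi/: /h/ occurs between vowels /i/ and /u/, so it deletes. /h/ occurs between vowels /u/ and /i/, so it deletes. /h/ occurs between vowels /i/ and /u/, so it deletes. → [uifmaiuiuraxi].
/umaheaheko/: /h/ occurs between vowels /a/ and /e/, so it deletes. /h/ occurs between vowels /a/ and /e/, so it deletes. → [umaeaeko].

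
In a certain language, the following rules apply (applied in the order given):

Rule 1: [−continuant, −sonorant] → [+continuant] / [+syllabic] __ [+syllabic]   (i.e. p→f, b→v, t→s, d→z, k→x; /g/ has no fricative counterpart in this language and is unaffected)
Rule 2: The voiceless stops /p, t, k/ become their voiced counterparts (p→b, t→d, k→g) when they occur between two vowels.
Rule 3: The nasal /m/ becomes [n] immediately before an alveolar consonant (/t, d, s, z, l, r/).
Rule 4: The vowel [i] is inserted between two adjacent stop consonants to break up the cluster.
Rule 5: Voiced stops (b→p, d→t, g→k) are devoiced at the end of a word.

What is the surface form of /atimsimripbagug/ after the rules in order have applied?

Rule 1 (intervocalic spirantization): /t/ is a stop between vowels /a/ and /i/, so it spirantizes to the fricative [s]. /atimsimripbagug/ → asimsimripbagug.
Rule 2 (intervocalic voicing): no segment meets the environment; /asimsimripbagug/ is unchanged.
Rule 3 (nasal place assimilation): /m/ precedes the alveolar consonant /s/, so it assimilates in place to [n]. /m/ precedes the alveolar consonant /r/, so it assimilates in place to [n]. /asimsimripbagug/ → asinsinripbagug.
Rule 4 (stop-cluster i-epenthesis): /p/ and /b/ form a stop–stop cluster, so [i] is inserted between them. /asinsinripbagug/ → asinsinripibagug.
Rule 5 (final devoicing): /g/ is a voiced stop in word-final position, so it devoices to [k]. /asinsinripibagug/ → asinsinripibaguk.

asinsinripibaguk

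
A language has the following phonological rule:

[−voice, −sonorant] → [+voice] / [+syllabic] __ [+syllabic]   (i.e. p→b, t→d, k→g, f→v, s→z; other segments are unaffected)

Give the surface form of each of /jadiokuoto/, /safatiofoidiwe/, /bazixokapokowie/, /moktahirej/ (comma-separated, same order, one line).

jadioguodo, savadiovoidiwe, bazixogabogowie, moktahirej

/jadiokuoto/: /k/ is a voiceless obstruent between vowels /o/ and /u/, so it voices to [g]. /t/ is a voiceless obstruent between vowels /o/ and /o/, so it voices to [d]. → [jadioguodo].
/safatiofoidiwe/: /f/ is a voiceless obstruent between vowels /a/ and /a/, so it voices to [v]. /t/ is a voiceless obstruent between vowels /a/ and /i/, so it voices to [d]. /f/ is a voiceless obstruent between vowels /o/ and /o/, so it voices to [v]. → [savadiovoidiwe].
/bazixokapokowie/: /k/ is a voiceless obstruent between vowels /o/ and /a/, so it voices to [g]. /p/ is a voiceless obstruent between vowels /a/ and /o/, so it voices to [b]. /k/ is a voiceless obstruent between vowels /o/ and /o/, so it voices to [g]. → [bazixogabogowie].
/moktahirej/: the rule's environment is not met; surfaces unchanged as [moktahirej].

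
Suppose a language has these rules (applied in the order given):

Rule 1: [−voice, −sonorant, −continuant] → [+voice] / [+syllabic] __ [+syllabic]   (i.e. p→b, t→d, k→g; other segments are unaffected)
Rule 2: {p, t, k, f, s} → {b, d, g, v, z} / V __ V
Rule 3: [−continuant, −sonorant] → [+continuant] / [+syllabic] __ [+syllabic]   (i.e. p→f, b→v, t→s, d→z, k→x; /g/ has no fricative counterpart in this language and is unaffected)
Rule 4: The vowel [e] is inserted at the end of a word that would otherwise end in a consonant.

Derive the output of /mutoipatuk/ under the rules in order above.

muzoivazuke

Rule 1 (intervocalic voicing): /t/ is a voiceless stop between vowels /u/ and /o/, so it voices to [d]. /p/ is a voiceless stop between vowels /i/ and /a/, so it voices to [b]. /t/ is a voiceless stop between vowels /a/ and /u/, so it voices to [d]. /mutoipatuk/ → mudoibaduk.
Rule 2 (intervocalic voicing): no segment meets the environment; /mudoibaduk/ is unchanged.
Rule 3 (intervocalic spirantization): /d/ is a stop between vowels /u/ and /o/, so it spirantizes to the fricative [z]. /b/ is a stop between vowels /i/ and /a/, so it spirantizes to the fricative [v]. /d/ is a stop between vowels /a/ and /u/, so it spirantizes to the fricative [z]. /mudoibaduk/ → muzoivazuk.
Rule 4 (final e-epenthesis): the form ends in the consonant /k/, so [e] is inserted word-finally. /muzoivazuk/ → muzoivazuke.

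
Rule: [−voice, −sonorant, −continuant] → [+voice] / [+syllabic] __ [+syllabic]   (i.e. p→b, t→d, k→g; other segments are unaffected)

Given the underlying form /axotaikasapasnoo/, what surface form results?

/t/ is a voiceless stop between vowels /o/ and /a/, so it voices to [d].
/k/ is a voiceless stop between vowels /i/ and /a/, so it voices to [g].
/p/ is a voiceless stop between vowels /a/ and /a/, so it voices to [b].
Surface form: [axodaigasabasnoo].

axodaigasabasnoo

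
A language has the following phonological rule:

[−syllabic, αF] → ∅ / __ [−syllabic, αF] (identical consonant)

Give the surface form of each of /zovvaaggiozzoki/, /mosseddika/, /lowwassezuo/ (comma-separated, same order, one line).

/zovvaaggiozzoki/: /vv/ is a geminate; the first /v/ deletes. /gg/ is a geminate; the first /g/ deletes. /zz/ is a geminate; the first /z/ deletes. → [zovaagiozoki].
/mosseddika/: /ss/ is a geminate; the first /s/ deletes. /dd/ is a geminate; the first /d/ deletes. → [mosedika].
/lowwassezuo/: /ww/ is a geminate; the first /w/ deletes. /ss/ is a geminate; the first /s/ deletes. → [lowasezuo].

zovaagiozoki, mosedika, lowasezuo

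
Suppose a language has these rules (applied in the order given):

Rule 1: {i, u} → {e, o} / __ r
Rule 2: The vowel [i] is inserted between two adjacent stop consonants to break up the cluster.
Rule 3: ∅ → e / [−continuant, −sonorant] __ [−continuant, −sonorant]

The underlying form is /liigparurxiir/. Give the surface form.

liigiparorxier

Rule 1 (pre-rhotic lowering): /u/ is a high vowel immediately before /r/, so it lowers to [o]. /i/ is a high vowel immediately before /r/, so it lowers to [e]. /liigparurxiir/ → liigparorxier.
Rule 2 (stop-cluster i-epenthesis): /g/ and /p/ form a stop–stop cluster, so [i] is inserted between them. /liigparorxier/ → liigiparorxier.
Rule 3 (stop-cluster e-epenthesis): no segment meets the environment; /liigiparorxier/ is unchanged.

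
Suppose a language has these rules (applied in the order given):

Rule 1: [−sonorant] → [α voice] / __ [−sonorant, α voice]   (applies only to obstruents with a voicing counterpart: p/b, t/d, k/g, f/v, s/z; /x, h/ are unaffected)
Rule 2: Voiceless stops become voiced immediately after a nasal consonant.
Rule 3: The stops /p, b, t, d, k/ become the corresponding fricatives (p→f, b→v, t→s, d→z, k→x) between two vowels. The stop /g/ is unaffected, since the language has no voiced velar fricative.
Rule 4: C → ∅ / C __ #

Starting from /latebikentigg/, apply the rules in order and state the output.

lasevixendig

Rule 1 (regressive voicing assimilation): no segment meets the environment; /latebikentigg/ is unchanged.
Rule 2 (post-nasal voicing): /t/ is a voiceless stop immediately after the nasal /n/, so it voices to [d]. /latebikentigg/ → latebikendigg.
Rule 3 (intervocalic spirantization): /t/ is a stop between vowels /a/ and /e/, so it spirantizes to the fricative [s]. /b/ is a stop between vowels /e/ and /i/, so it spirantizes to the fricative [v]. /k/ is a stop between vowels /i/ and /e/, so it spirantizes to the fricative [x]. /latebikendigg/ → lasevixendigg.
Rule 4 (final cluster simplification): /g/ is the second consonant of a word-final cluster /gg/, so it deletes. /lasevixendigg/ → lasevixendig.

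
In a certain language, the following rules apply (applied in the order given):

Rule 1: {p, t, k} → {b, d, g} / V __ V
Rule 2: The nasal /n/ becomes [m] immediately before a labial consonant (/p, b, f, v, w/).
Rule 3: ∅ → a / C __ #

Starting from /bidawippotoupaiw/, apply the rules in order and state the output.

bidawippodoubaiwa

Rule 1 (intervocalic voicing): /t/ is a voiceless stop between vowels /o/ and /o/, so it voices to [d]. /p/ is a voiceless stop between vowels /u/ and /a/, so it voices to [b]. /bidawippotoupaiw/ → bidawippodoubaiw.
Rule 2 (nasal place assimilation): no segment meets the environment; /bidawippodoubaiw/ is unchanged.
Rule 3 (final a-epenthesis): the form ends in the consonant /w/, so [a] is inserted word-finally. /bidawippodoubaiw/ → bidawippodoubaiwa.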